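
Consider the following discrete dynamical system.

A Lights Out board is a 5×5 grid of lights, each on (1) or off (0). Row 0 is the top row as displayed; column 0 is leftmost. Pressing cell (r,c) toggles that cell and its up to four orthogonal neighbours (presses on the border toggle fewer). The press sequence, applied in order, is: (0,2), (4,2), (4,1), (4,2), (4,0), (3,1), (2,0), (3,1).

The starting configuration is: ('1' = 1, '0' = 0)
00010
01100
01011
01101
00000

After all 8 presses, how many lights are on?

10

k=0  00010
01100
01011
01101
00000
k=1  01100
01000
01011
01101
00000
k=2  01100
01000
01011
01001
01110
k=3  01100
01000
01011
00001
10010
k=4  01100
01000
01011
00101
11100
k=5  01100
01000
01011
10101
00100
k=6  01100
01000
00011
01001
01100
k=7  01100
11000
11011
11001
01100
k=8  01100
11000
10011
00101
00100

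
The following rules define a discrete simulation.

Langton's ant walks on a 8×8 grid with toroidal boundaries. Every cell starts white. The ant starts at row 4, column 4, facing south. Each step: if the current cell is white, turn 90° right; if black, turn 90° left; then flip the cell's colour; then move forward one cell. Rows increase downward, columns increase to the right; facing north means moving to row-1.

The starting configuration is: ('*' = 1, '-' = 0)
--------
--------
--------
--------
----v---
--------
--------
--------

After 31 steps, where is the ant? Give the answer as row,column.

[0] --------
--------
--------
--------
----v---
--------
--------
--------
[1] --------
--------
--------
--------
---<*---
--------
--------
--------
[2] --------
--------
--------
---^----
---**---
--------
--------
--------
[3] --------
--------
--------
---*>---
---**---
--------
--------
--------
[4] --------
--------
--------
---**---
---*v---
--------
--------
--------
[5] --------
--------
--------
---**---
---*->--
--------
--------
--------
[6] --------
--------
--------
---**---
---*-*--
-----v--
--------
--------
[7] --------
--------
--------
---**---
---*-*--
----<*--
--------
--------
[8] --------
--------
--------
---**---
---*^*--
----**--
--------
--------
[9] --------
--------
--------
---**---
---**>--
----**--
--------
--------
[10] --------
--------
--------
---**^--
---**---
----**--
--------
--------
[11] --------
--------
--------
---***>-
---**---
----**--
--------
--------
[12] --------
--------
--------
---****-
---**-v-
----**--
--------
--------
[13] --------
--------
--------
---****-
---**<*-
----**--
--------
--------
[14] --------
--------
--------
---**^*-
---****-
----**--
--------
--------
[15] --------
--------
--------
---*<-*-
---****-
----**--
--------
--------
[16] --------
--------
--------
---*--*-
---*v**-
----**--
--------
--------
[17] --------
--------
--------
---*--*-
---*->*-
----**--
--------
--------
[18] --------
--------
--------
---*-^*-
---*--*-
----**--
--------
--------
[19] --------
--------
--------
---*-*>-
---*--*-
----**--
--------
--------
[20] --------
--------
------^-
---*-*--
---*--*-
----**--
--------
--------
[21] --------
--------
------*>
---*-*--
---*--*-
----**--
--------
--------
[22] --------
--------
------**
---*-*-v
---*--*-
----**--
--------
--------
[23] --------
--------
------**
---*-*<*
---*--*-
----**--
--------
--------
[24] --------
--------
------^*
---*-***
---*--*-
----**--
--------
--------
[25] --------
--------
-----<-*
---*-***
---*--*-
----**--
--------
--------
[26] --------
-----^--
-----*-*
---*-***
---*--*-
----**--
--------
--------
[27] --------
-----*>-
-----*-*
---*-***
---*--*-
----**--
--------
--------
[28] --------
-----**-
-----*v*
---*-***
---*--*-
----**--
--------
--------
[29] --------
-----**-
-----<**
---*-***
---*--*-
----**--
--------
--------
[30] --------
-----**-
------**
---*-v**
---*--*-
----**--
--------
--------
[31] --------
-----**-
------**
---*-->*
---*--*-
----**--
--------
--------

3,6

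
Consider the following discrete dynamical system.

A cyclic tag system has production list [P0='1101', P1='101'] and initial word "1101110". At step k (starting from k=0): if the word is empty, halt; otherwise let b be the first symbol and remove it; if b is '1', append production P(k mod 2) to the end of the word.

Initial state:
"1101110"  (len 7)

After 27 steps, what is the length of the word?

47

step 0: "1101110"  (len 7)
step 1: "1011101101"  (len 10)
step 2: "011101101101"  (len 12)
step 3: "11101101101"  (len 11)
step 4: "1101101101101"  (len 13)
step 5: "1011011011011101"  (len 16)
step 6: "011011011011101101"  (len 18)
step 7: "11011011011101101"  (len 17)
step 8: "1011011011101101101"  (len 19)
step 9: "0110110111011011011101"  (len 22)
step 10: "110110111011011011101"  (len 21)
step 11: "101101110110110111011101"  (len 24)
step 12: "01101110110110111011101101"  (len 26)
step 13: "1101110110110111011101101"  (len 25)
step 14: "101110110110111011101101101"  (len 27)
step 15: "011101101101110111011011011101"  (len 30)
step 16: "11101101101110111011011011101"  (len 29)
step 17: "11011011011101110110110111011101"  (len 32)
step 18: "1011011011101110110110111011101101"  (len 34)
step 19: "0110110111011101101101110111011011101"  (len 37)
step 20: "110110111011101101101110111011011101"  (len 36)
step 21: "101101110111011011011101110110111011101"  (len 39)
step 22: "01101110111011011011101110110111011101101"  (len 41)
step 23: "1101110111011011011101110110111011101101"  (len 40)
step 24: "101110111011011011101110110111011101101101"  (len 42)
step 25: "011101110110110111011101101110111011011011101"  (len 45)
step 26: "11101110110110111011101101110111011011011101"  (len 44)
step 27: "11011101101101110111011011101110110110111011101"  (len 47)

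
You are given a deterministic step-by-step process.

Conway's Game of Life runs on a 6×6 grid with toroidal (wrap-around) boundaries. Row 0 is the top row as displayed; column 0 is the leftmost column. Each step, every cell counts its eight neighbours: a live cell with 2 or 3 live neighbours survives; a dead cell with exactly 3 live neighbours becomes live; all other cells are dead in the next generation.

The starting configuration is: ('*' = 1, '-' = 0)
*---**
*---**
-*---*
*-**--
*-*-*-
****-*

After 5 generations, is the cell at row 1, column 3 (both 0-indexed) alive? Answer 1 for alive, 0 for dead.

gen 0: *---**
*---**
-*---*
*-**--
*-*-*-
****-*
gen 1: --*---
-*----
-***--
*-***-
----*-
--*---
gen 2: -**---
-*-*--
*---*-
----**
-**-**
---*--
gen 3: -*-*--
**-*--
*--**-
-*----
*-*--*
*--**-
gen 4: -*-*-*
**-*-*
*--***
-****-
*-****
*--**-
gen 5: -*-*--
-*-*--
------
------
*-----
------

1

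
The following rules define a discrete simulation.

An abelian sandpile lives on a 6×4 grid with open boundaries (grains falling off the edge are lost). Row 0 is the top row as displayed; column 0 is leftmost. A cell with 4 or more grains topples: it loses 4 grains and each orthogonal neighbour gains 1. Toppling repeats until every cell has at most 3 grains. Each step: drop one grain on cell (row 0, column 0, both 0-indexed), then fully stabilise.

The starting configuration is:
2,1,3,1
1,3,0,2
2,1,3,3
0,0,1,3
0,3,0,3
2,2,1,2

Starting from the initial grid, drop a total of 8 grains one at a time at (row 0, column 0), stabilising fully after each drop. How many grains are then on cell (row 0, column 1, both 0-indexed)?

gen 0: 2,1,3,1
1,3,0,2
2,1,3,3
0,0,1,3
0,3,0,3
2,2,1,2
gen 1: 3,1,3,1
1,3,0,2
2,1,3,3
0,0,1,3
0,3,0,3
2,2,1,2
gen 2: 0,2,3,1
2,3,0,2
2,1,3,3
0,0,1,3
0,3,0,3
2,2,1,2
gen 3: 1,2,3,1
2,3,0,2
2,1,3,3
0,0,1,3
0,3,0,3
2,2,1,2
gen 4: 2,2,3,1
2,3,0,2
2,1,3,3
0,0,1,3
0,3,0,3
2,2,1,2
gen 5: 3,2,3,1
2,3,0,2
2,1,3,3
0,0,1,3
0,3,0,3
2,2,1,2
gen 6: 0,3,3,1
3,3,0,2
2,1,3,3
0,0,1,3
0,3,0,3
2,2,1,2
gen 7: 1,3,3,1
3,3,0,2
2,1,3,3
0,0,1,3
0,3,0,3
2,2,1,2
gen 8: 2,3,3,1
3,3,0,2
2,1,3,3
0,0,1,3
0,3,0,3
2,2,1,2

3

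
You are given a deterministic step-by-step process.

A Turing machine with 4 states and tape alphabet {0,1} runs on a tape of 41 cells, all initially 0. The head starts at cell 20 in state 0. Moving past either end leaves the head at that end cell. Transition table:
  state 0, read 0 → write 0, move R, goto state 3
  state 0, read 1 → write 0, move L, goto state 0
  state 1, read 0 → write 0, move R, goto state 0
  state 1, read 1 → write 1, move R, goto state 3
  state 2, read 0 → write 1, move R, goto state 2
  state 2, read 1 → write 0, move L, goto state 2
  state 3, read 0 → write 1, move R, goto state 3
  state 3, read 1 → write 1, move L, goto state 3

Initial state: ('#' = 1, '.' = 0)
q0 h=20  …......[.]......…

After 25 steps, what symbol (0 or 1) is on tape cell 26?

1

k=0  q0 h=20  …......[.]......…
k=1  q3 h=21  …......[.]......…
k=2  q3 h=22  ….....#[.]......…
k=3  q3 h=23  …....##[.]......…
k=4  q3 h=24  …...###[.]......…
k=5  q3 h=25  …..####[.]......…
k=6  q3 h=26  ….#####[.]......…
k=7  q3 h=27  …######[.]......…
k=8  q3 h=28  …######[.]......…
k=9  q3 h=29  …######[.]......…
k=10  q3 h=30  …######[.]......…
k=11  q3 h=31  …######[.]......…
k=12  q3 h=32  …######[.]......…
k=13  q3 h=33  …######[.]......…
k=14  q3 h=34  …######[.]......|
k=15  q3 h=35  …######[.].....|
k=16  q3 h=36  …######[.]....|
k=17  q3 h=37  …######[.]...|
k=18  q3 h=38  …######[.]..|
k=19  q3 h=39  …######[.].|
k=20  q3 h=40  …######[.]|
k=21  q3 h=40  …######[#]|
k=22  q3 h=39  …######[#]#|
k=23  q3 h=38  …######[#]##|
k=24  q3 h=37  …######[#]###|
k=25  q3 h=36  …######[#]####|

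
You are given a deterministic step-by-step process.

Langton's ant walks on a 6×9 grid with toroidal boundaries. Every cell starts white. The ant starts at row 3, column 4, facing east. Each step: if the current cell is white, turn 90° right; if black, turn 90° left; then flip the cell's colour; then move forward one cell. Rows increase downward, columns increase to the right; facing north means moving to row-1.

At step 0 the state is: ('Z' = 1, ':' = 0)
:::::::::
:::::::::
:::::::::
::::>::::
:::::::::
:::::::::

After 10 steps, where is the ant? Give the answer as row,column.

t=0: :::::::::
:::::::::
:::::::::
::::>::::
:::::::::
:::::::::
t=1: :::::::::
:::::::::
:::::::::
::::Z::::
::::v::::
:::::::::
t=2: :::::::::
:::::::::
:::::::::
::::Z::::
:::<Z::::
:::::::::
t=3: :::::::::
:::::::::
:::::::::
:::^Z::::
:::ZZ::::
:::::::::
t=4: :::::::::
:::::::::
:::::::::
:::Z>::::
:::ZZ::::
:::::::::
t=5: :::::::::
:::::::::
::::^::::
:::Z:::::
:::ZZ::::
:::::::::
t=6: :::::::::
:::::::::
::::Z>:::
:::Z:::::
:::ZZ::::
:::::::::
t=7: :::::::::
:::::::::
::::ZZ:::
:::Z:v:::
:::ZZ::::
:::::::::
t=8: :::::::::
:::::::::
::::ZZ:::
:::Z<Z:::
:::ZZ::::
:::::::::
t=9: :::::::::
:::::::::
::::^Z:::
:::ZZZ:::
:::ZZ::::
:::::::::
t=10: :::::::::
:::::::::
:::<:Z:::
:::ZZZ:::
:::ZZ::::
:::::::::

2,3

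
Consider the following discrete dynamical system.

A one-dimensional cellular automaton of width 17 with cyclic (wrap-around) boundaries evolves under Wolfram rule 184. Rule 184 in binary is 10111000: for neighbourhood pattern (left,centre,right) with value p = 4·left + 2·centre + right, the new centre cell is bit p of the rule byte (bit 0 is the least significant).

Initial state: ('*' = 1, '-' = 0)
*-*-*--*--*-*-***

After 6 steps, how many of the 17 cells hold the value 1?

9

gen 0: *-*-*--*--*-*-***
gen 1: -*-*-*--*--*-****
gen 2: *-*-*-*--*--****-
gen 3: -*-*-*-*--*-***-*
gen 4: *-*-*-*-*--***-*-
gen 5: -*-*-*-*-*-**-*-*
gen 6: *-*-*-*-*-**-*-*-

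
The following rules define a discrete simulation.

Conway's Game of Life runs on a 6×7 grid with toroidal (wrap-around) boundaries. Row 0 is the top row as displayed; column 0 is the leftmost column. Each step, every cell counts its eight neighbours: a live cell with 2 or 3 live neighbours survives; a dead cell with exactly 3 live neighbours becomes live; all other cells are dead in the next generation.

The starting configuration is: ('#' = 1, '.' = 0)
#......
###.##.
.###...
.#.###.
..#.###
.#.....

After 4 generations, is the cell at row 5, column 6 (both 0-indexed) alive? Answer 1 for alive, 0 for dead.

gen 0: #......
###.##.
.###...
.#.###.
..#.###
.#.....
gen 1: #.#...#
#...#.#
......#
##....#
###...#
##...##
gen 2: .......
.#.....
.#.....
..#..#.
..#....
.....#.
gen 3: .......
.......
.##....
.##....
.......
.......
gen 4: .......
.......
.##....
.##....
.......
.......

0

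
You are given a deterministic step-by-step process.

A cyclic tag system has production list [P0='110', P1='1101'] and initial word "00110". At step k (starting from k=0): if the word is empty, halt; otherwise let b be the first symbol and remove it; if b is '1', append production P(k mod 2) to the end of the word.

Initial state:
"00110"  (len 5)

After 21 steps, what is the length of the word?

0) "00110"  (len 5)
1) "0110"  (len 4)
2) "110"  (len 3)
3) "10110"  (len 5)
4) "01101101"  (len 8)
5) "1101101"  (len 7)
6) "1011011101"  (len 10)
7) "011011101110"  (len 12)
8) "11011101110"  (len 11)
9) "1011101110110"  (len 13)
10) "0111011101101101"  (len 16)
11) "111011101101101"  (len 15)
12) "110111011011011101"  (len 18)
13) "10111011011011101110"  (len 20)
14) "01110110110111011101101"  (len 23)
15) "1110110110111011101101"  (len 22)
16) "1101101101110111011011101"  (len 25)
17) "101101101110111011011101110"  (len 27)
18) "011011011101110110111011101101"  (len 30)
19) "11011011101110110111011101101"  (len 29)
20) "10110111011101101110111011011101"  (len 32)
21) "0110111011101101110111011011101110"  (len 34)

34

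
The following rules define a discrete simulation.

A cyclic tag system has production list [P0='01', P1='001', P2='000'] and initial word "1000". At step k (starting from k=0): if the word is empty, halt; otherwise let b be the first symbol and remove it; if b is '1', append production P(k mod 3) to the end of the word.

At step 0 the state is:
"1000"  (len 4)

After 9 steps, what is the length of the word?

0

step 0: "1000"  (len 4)
step 1: "00001"  (len 5)
step 2: "0001"  (len 4)
step 3: "001"  (len 3)
step 4: "01"  (len 2)
step 5: "1"  (len 1)
step 6: "000"  (len 3)
step 7: "00"  (len 2)
step 8: "0"  (len 1)
step 9: (halted — word empty)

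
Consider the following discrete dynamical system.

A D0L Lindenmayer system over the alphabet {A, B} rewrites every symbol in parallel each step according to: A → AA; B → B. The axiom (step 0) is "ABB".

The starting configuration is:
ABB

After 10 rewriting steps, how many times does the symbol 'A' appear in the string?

1024

[0] ABB
[1] AABB
[2] AAAABB
[3] AAAAAAAABB
[4] AAAAAAAAAAAAAAAABB
[5] AAAAAAAAAAAAAAAAAAAAAAAAAAAAAAAABB
[6] AAAAAAAAAAAAAAAAAAAAAAAAAAAAAAAAAAAAAAAAAAAAAAAAAAAAAAAAAAAAAAAABB
[7] AAAAAAAAAAAAAAAAAAAAAAAAAAAAAAAAAAAAAAAAAAAAAAAAAAAAAAAAAA…AAAAAAAAAAAAAAAAAAAAAAAAAAAAAAAAAAAAAAAAAAAAAAAAAAAAAAAABB  (len 130)
[8] AAAAAAAAAAAAAAAAAAAAAAAAAAAAAAAAAAAAAAAAAAAAAAAAAAAAAAAAAA…AAAAAAAAAAAAAAAAAAAAAAAAAAAAAAAAAAAAAAAAAAAAAAAAAAAAAAAABB  (len 258)
[9] AAAAAAAAAAAAAAAAAAAAAAAAAAAAAAAAAAAAAAAAAAAAAAAAAAAAAAAAAA…AAAAAAAAAAAAAAAAAAAAAAAAAAAAAAAAAAAAAAAAAAAAAAAAAAAAAAAABB  (len 514)
[10] AAAAAAAAAAAAAAAAAAAAAAAAAAAAAAAAAAAAAAAAAAAAAAAAAAAAAAAAAA…AAAAAAAAAAAAAAAAAAAAAAAAAAAAAAAAAAAAAAAAAAAAAAAAAAAAAAAABB  (len 1026)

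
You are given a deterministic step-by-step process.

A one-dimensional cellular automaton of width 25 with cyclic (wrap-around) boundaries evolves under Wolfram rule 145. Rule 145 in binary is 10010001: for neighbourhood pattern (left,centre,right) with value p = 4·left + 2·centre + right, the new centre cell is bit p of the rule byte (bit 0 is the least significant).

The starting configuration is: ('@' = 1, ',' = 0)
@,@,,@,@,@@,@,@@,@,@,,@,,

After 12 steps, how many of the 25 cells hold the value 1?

9

k=0  @,@,,@,@,@@,@,@@,@,@,,@,,
k=1  ,,,@,,,,,,,,,,,,,,,,@,,@,
k=2  @@,,@@@@@@@@@@@@@@@,,@,,@
k=3  @,@,,@@@@@@@@@@@@@,@,,@,,
k=4  ,,,@,,@@@@@@@@@@@,,,@,,@,
k=5  @@,,@,,@@@@@@@@@,@@,,@,,@
k=6  @,@,,@,,@@@@@@@,,,,@,,@,,
k=7  ,,,@,,@,,@@@@@,@@@,,@,,@,
k=8  @@,,@,,@,,@@@,,,@,@,,@,,@
k=9  @,@,,@,,@,,@,@@,,,,@,,@,,
k=10  ,,,@,,@,,@,,,,,@@@,,@,,@,
k=11  @@,,@,,@,,@@@@,,@,@,,@,,@
k=12  @,@,,@,,@,,@@,@,,,,@,,@,,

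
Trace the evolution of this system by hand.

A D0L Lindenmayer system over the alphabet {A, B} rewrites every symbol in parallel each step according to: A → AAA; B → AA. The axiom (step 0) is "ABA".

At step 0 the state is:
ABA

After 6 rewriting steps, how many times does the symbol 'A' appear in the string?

1944

t=0: ABA
t=1: AAAAAAAA
t=2: AAAAAAAAAAAAAAAAAAAAAAAA
t=3: AAAAAAAAAAAAAAAAAAAAAAAAAAAAAAAAAAAAAAAAAAAAAAAAAAAAAAAAAAAAAAAAAAAAAAAA
t=4: AAAAAAAAAAAAAAAAAAAAAAAAAAAAAAAAAAAAAAAAAAAAAAAAAAAAAAAAAA…AAAAAAAAAAAAAAAAAAAAAAAAAAAAAAAAAAAAAAAAAAAAAAAAAAAAAAAAAA  (len 216)
t=5: AAAAAAAAAAAAAAAAAAAAAAAAAAAAAAAAAAAAAAAAAAAAAAAAAAAAAAAAAA…AAAAAAAAAAAAAAAAAAAAAAAAAAAAAAAAAAAAAAAAAAAAAAAAAAAAAAAAAA  (len 648)
t=6: AAAAAAAAAAAAAAAAAAAAAAAAAAAAAAAAAAAAAAAAAAAAAAAAAAAAAAAAAA…AAAAAAAAAAAAAAAAAAAAAAAAAAAAAAAAAAAAAAAAAAAAAAAAAAAAAAAAAA  (len 1944)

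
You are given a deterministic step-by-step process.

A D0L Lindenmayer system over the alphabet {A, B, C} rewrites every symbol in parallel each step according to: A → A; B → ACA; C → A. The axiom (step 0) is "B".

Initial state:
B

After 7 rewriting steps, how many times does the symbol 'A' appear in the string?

3

t=0: B
t=1: ACA
t=2: AAA
t=3: AAA
t=4: AAA
t=5: AAA
t=6: AAA
t=7: AAA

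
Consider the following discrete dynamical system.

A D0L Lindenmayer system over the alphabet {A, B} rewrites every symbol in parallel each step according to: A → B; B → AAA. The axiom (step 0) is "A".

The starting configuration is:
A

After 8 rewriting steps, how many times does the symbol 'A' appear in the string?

t=0: A
t=1: B
t=2: AAA
t=3: BBB
t=4: AAAAAAAAA
t=5: BBBBBBBBB
t=6: AAAAAAAAAAAAAAAAAAAAAAAAAAA
t=7: BBBBBBBBBBBBBBBBBBBBBBBBBBB
t=8: AAAAAAAAAAAAAAAAAAAAAAAAAAAAAAAAAAAAAAAAAAAAAAAAAAAAAAAAAAAAAAAAAAAAAAAAAAAAAAAAA

81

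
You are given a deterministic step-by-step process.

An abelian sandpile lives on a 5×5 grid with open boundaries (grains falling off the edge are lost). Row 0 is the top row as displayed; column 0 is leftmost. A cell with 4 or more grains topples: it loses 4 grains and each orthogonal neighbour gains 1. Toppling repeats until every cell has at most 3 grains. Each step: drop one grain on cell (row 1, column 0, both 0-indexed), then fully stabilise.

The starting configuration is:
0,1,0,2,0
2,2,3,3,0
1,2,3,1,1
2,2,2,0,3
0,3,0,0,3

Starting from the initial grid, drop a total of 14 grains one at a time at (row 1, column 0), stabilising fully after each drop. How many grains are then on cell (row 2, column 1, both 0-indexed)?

2

k=0  0,1,0,2,0
2,2,3,3,0
1,2,3,1,1
2,2,2,0,3
0,3,0,0,3
k=1  0,1,0,2,0
3,2,3,3,0
1,2,3,1,1
2,2,2,0,3
0,3,0,0,3
k=2  1,1,0,2,0
0,3,3,3,0
2,2,3,1,1
2,2,2,0,3
0,3,0,0,3
k=3  1,1,0,2,0
1,3,3,3,0
2,2,3,1,1
2,2,2,0,3
0,3,0,0,3
k=4  1,1,0,2,0
2,3,3,3,0
2,2,3,1,1
2,2,2,0,3
0,3,0,0,3
k=5  1,1,0,2,0
3,3,3,3,0
2,2,3,1,1
2,2,2,0,3
0,3,0,0,3
k=6  2,2,1,3,0
2,2,2,0,1
0,1,1,3,1
3,3,3,0,3
0,3,0,0,3
k=7  2,2,1,3,0
3,2,2,0,1
0,1,1,3,1
3,3,3,0,3
0,3,0,0,3
k=8  3,2,1,3,0
0,3,2,0,1
1,1,1,3,1
3,3,3,0,3
0,3,0,0,3
k=9  3,2,1,3,0
1,3,2,0,1
1,1,1,3,1
3,3,3,0,3
0,3,0,0,3
k=10  3,2,1,3,0
2,3,2,0,1
1,1,1,3,1
3,3,3,0,3
0,3,0,0,3
k=11  3,2,1,3,0
3,3,2,0,1
1,1,1,3,1
3,3,3,0,3
0,3,0,0,3
k=12  1,0,2,3,0
2,1,3,0,1
2,2,1,3,1
3,3,3,0,3
0,3,0,0,3
k=13  1,0,2,3,0
3,1,3,0,1
2,2,1,3,1
3,3,3,0,3
0,3,0,0,3
k=14  2,0,2,3,0
0,2,3,0,1
3,2,1,3,1
3,3,3,0,3
0,3,0,0,3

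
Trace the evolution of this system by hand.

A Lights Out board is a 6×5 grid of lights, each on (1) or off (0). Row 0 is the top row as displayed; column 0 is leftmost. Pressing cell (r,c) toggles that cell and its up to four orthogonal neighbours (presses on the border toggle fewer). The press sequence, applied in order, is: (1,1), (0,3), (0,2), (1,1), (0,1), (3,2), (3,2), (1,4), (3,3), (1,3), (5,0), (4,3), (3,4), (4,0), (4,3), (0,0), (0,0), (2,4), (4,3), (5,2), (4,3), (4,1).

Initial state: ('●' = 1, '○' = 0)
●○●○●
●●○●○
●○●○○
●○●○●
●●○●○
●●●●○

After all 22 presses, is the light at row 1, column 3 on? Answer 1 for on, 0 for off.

0

step 0: ●○●○●
●●○●○
●○●○○
●○●○●
●●○●○
●●●●○
step 1: ●●●○●
○○●●○
●●●○○
●○●○●
●●○●○
●●●●○
step 2: ●●○●○
○○●○○
●●●○○
●○●○●
●●○●○
●●●●○
step 3: ●○●○○
○○○○○
●●●○○
●○●○●
●●○●○
●●●●○
step 4: ●●●○○
●●●○○
●○●○○
●○●○●
●●○●○
●●●●○
step 5: ○○○○○
●○●○○
●○●○○
●○●○●
●●○●○
●●●●○
step 6: ○○○○○
●○●○○
●○○○○
●●○●●
●●●●○
●●●●○
step 7: ○○○○○
●○●○○
●○●○○
●○●○●
●●○●○
●●●●○
step 8: ○○○○●
●○●●●
●○●○●
●○●○●
●●○●○
●●●●○
step 9: ○○○○●
●○●●●
●○●●●
●○○●○
●●○○○
●●●●○
step 10: ○○○●●
●○○○○
●○●○●
●○○●○
●●○○○
●●●●○
step 11: ○○○●●
●○○○○
●○●○●
●○○●○
○●○○○
○○●●○
step 12: ○○○●●
●○○○○
●○●○●
●○○○○
○●●●●
○○●○○
step 13: ○○○●●
●○○○○
●○●○○
●○○●●
○●●●○
○○●○○
step 14: ○○○●●
●○○○○
●○●○○
○○○●●
●○●●○
●○●○○
step 15: ○○○●●
●○○○○
●○●○○
○○○○●
●○○○●
●○●●○
step 16: ●●○●●
○○○○○
●○●○○
○○○○●
●○○○●
●○●●○
step 17: ○○○●●
●○○○○
●○●○○
○○○○●
●○○○●
●○●●○
step 18: ○○○●●
●○○○●
●○●●●
○○○○○
●○○○●
●○●●○
step 19: ○○○●●
●○○○●
●○●●●
○○○●○
●○●●○
●○●○○
step 20: ○○○●●
●○○○●
●○●●●
○○○●○
●○○●○
●●○●○
step 21: ○○○●●
●○○○●
●○●●●
○○○○○
●○●○●
●●○○○
step 22: ○○○●●
●○○○●
●○●●●
○●○○○
○●○○●
●○○○○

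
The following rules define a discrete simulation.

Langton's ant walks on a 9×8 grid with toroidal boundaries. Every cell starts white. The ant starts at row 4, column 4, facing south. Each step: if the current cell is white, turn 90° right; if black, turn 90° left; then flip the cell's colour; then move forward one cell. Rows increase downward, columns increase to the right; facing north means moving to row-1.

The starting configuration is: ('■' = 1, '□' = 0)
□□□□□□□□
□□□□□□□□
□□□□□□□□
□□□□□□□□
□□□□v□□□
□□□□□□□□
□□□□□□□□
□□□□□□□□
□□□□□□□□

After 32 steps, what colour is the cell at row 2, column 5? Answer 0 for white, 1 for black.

0

k=0  □□□□□□□□
□□□□□□□□
□□□□□□□□
□□□□□□□□
□□□□v□□□
□□□□□□□□
□□□□□□□□
□□□□□□□□
□□□□□□□□
k=1  □□□□□□□□
□□□□□□□□
□□□□□□□□
□□□□□□□□
□□□<■□□□
□□□□□□□□
□□□□□□□□
□□□□□□□□
□□□□□□□□
k=2  □□□□□□□□
□□□□□□□□
□□□□□□□□
□□□^□□□□
□□□■■□□□
□□□□□□□□
□□□□□□□□
□□□□□□□□
□□□□□□□□
k=3  □□□□□□□□
□□□□□□□□
□□□□□□□□
□□□■>□□□
□□□■■□□□
□□□□□□□□
□□□□□□□□
□□□□□□□□
□□□□□□□□
k=4  □□□□□□□□
□□□□□□□□
□□□□□□□□
□□□■■□□□
□□□■v□□□
□□□□□□□□
□□□□□□□□
□□□□□□□□
□□□□□□□□
k=5  □□□□□□□□
□□□□□□□□
□□□□□□□□
□□□■■□□□
□□□■□>□□
□□□□□□□□
□□□□□□□□
□□□□□□□□
□□□□□□□□
k=6  □□□□□□□□
□□□□□□□□
□□□□□□□□
□□□■■□□□
□□□■□■□□
□□□□□v□□
□□□□□□□□
□□□□□□□□
□□□□□□□□
k=7  □□□□□□□□
□□□□□□□□
□□□□□□□□
□□□■■□□□
□□□■□■□□
□□□□<■□□
□□□□□□□□
□□□□□□□□
□□□□□□□□
k=8  □□□□□□□□
□□□□□□□□
□□□□□□□□
□□□■■□□□
□□□■^■□□
□□□□■■□□
□□□□□□□□
□□□□□□□□
□□□□□□□□
k=9  □□□□□□□□
□□□□□□□□
□□□□□□□□
□□□■■□□□
□□□■■>□□
□□□□■■□□
□□□□□□□□
□□□□□□□□
□□□□□□□□
k=10  □□□□□□□□
□□□□□□□□
□□□□□□□□
□□□■■^□□
□□□■■□□□
□□□□■■□□
□□□□□□□□
□□□□□□□□
□□□□□□□□
k=11  □□□□□□□□
□□□□□□□□
□□□□□□□□
□□□■■■>□
□□□■■□□□
□□□□■■□□
□□□□□□□□
□□□□□□□□
□□□□□□□□
k=12  □□□□□□□□
□□□□□□□□
□□□□□□□□
□□□■■■■□
□□□■■□v□
□□□□■■□□
□□□□□□□□
□□□□□□□□
□□□□□□□□
k=13  □□□□□□□□
□□□□□□□□
□□□□□□□□
□□□■■■■□
□□□■■<■□
□□□□■■□□
□□□□□□□□
□□□□□□□□
□□□□□□□□
k=14  □□□□□□□□
□□□□□□□□
□□□□□□□□
□□□■■^■□
□□□■■■■□
□□□□■■□□
□□□□□□□□
□□□□□□□□
□□□□□□□□
k=15  □□□□□□□□
□□□□□□□□
□□□□□□□□
□□□■<□■□
□□□■■■■□
□□□□■■□□
□□□□□□□□
□□□□□□□□
□□□□□□□□
k=16  □□□□□□□□
□□□□□□□□
□□□□□□□□
□□□■□□■□
□□□■v■■□
□□□□■■□□
□□□□□□□□
□□□□□□□□
□□□□□□□□
k=17  □□□□□□□□
□□□□□□□□
□□□□□□□□
□□□■□□■□
□□□■□>■□
□□□□■■□□
□□□□□□□□
□□□□□□□□
□□□□□□□□
k=18  □□□□□□□□
□□□□□□□□
□□□□□□□□
□□□■□^■□
□□□■□□■□
□□□□■■□□
□□□□□□□□
□□□□□□□□
□□□□□□□□
k=19  □□□□□□□□
□□□□□□□□
□□□□□□□□
□□□■□■>□
□□□■□□■□
□□□□■■□□
□□□□□□□□
□□□□□□□□
□□□□□□□□
k=20  □□□□□□□□
□□□□□□□□
□□□□□□^□
□□□■□■□□
□□□■□□■□
□□□□■■□□
□□□□□□□□
□□□□□□□□
□□□□□□□□
k=21  □□□□□□□□
□□□□□□□□
□□□□□□■>
□□□■□■□□
□□□■□□■□
□□□□■■□□
□□□□□□□□
□□□□□□□□
□□□□□□□□
k=22  □□□□□□□□
□□□□□□□□
□□□□□□■■
□□□■□■□v
□□□■□□■□
□□□□■■□□
□□□□□□□□
□□□□□□□□
□□□□□□□□
k=23  □□□□□□□□
□□□□□□□□
□□□□□□■■
□□□■□■<■
□□□■□□■□
□□□□■■□□
□□□□□□□□
□□□□□□□□
□□□□□□□□
k=24  □□□□□□□□
□□□□□□□□
□□□□□□^■
□□□■□■■■
□□□■□□■□
□□□□■■□□
□□□□□□□□
□□□□□□□□
□□□□□□□□
k=25  □□□□□□□□
□□□□□□□□
□□□□□<□■
□□□■□■■■
□□□■□□■□
□□□□■■□□
□□□□□□□□
□□□□□□□□
□□□□□□□□
k=26  □□□□□□□□
□□□□□^□□
□□□□□■□■
□□□■□■■■
□□□■□□■□
□□□□■■□□
□□□□□□□□
□□□□□□□□
□□□□□□□□
k=27  □□□□□□□□
□□□□□■>□
□□□□□■□■
□□□■□■■■
□□□■□□■□
□□□□■■□□
□□□□□□□□
□□□□□□□□
□□□□□□□□
k=28  □□□□□□□□
□□□□□■■□
□□□□□■v■
□□□■□■■■
□□□■□□■□
□□□□■■□□
□□□□□□□□
□□□□□□□□
□□□□□□□□
k=29  □□□□□□□□
□□□□□■■□
□□□□□<■■
□□□■□■■■
□□□■□□■□
□□□□■■□□
□□□□□□□□
□□□□□□□□
□□□□□□□□
k=30  □□□□□□□□
□□□□□■■□
□□□□□□■■
□□□■□v■■
□□□■□□■□
□□□□■■□□
□□□□□□□□
□□□□□□□□
□□□□□□□□
k=31  □□□□□□□□
□□□□□■■□
□□□□□□■■
□□□■□□>■
□□□■□□■□
□□□□■■□□
□□□□□□□□
□□□□□□□□
□□□□□□□□
k=32  □□□□□□□□
□□□□□■■□
□□□□□□^■
□□□■□□□■
□□□■□□■□
□□□□■■□□
□□□□□□□□
□□□□□□□□
□□□□□□□□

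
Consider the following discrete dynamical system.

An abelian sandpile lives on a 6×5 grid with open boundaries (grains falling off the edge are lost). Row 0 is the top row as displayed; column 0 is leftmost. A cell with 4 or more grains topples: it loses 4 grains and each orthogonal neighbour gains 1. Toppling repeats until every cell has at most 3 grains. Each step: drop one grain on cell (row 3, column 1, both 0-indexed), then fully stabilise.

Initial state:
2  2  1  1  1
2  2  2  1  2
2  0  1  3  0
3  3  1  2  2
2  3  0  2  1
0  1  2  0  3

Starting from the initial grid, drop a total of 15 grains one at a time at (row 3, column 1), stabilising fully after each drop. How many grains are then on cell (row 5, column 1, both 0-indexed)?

3

k=0  2  2  1  1  1
2  2  2  1  2
2  0  1  3  0
3  3  1  2  2
2  3  0  2  1
0  1  2  0  3
k=1  2  2  1  1  1
2  2  2  1  2
3  1  1  3  0
1  2  2  2  2
0  1  1  2  1
1  2  2  0  3
k=2  2  2  1  1  1
2  2  2  1  2
3  1  1  3  0
1  3  2  2  2
0  1  1  2  1
1  2  2  0  3
k=3  2  2  1  1  1
2  2  2  1  2
3  2  1  3  0
2  0  3  2  2
0  2  1  2  1
1  2  2  0  3
k=4  2  2  1  1  1
2  2  2  1  2
3  2  1  3  0
2  1  3  2  2
0  2  1  2  1
1  2  2  0  3
k=5  2  2  1  1  1
2  2  2  1  2
3  2  1  3  0
2  2  3  2  2
0  2  1  2  1
1  2  2  0  3
k=6  2  2  1  1  1
2  2  2  1  2
3  2  1  3  0
2  3  3  2  2
0  2  1  2  1
1  2  2  0  3
k=7  2  2  1  1  1
2  2  2  1  2
3  3  2  3  0
3  1  0  3  2
0  3  2  2  1
1  2  2  0  3
k=8  2  2  1  1  1
2  2  2  1  2
3  3  2  3  0
3  2  0  3  2
0  3  2  2  1
1  2  2  0  3
k=9  2  2  1  1  1
2  2  2  1  2
3  3  2  3  0
3  3  0  3  2
0  3  2  2  1
1  2  2  0  3
k=10  2  2  1  1  1
3  3  2  1  2
1  1  3  3  0
1  3  1  3  2
2  0  3  2  1
1  3  2  0  3
k=11  2  2  1  1  1
3  3  2  1  2
1  2  3  3  0
2  0  2  3  2
2  1  3  2  1
1  3  2  0  3
k=12  2  2  1  1  1
3  3  2  1  2
1  2  3  3  0
2  1  2  3  2
2  1  3  2  1
1  3  2  0  3
k=13  2  2  1  1  1
3  3  2  1  2
1  2  3  3  0
2  2  2  3  2
2  1  3  2  1
1  3  2  0  3
k=14  2  2  1  1  1
3  3  2  1  2
1  2  3  3  0
2  3  2  3  2
2  1  3  2  1
1  3  2  0  3
k=15  2  2  1  1  1
3  3  2  1  2
1  3  3  3  0
3  0  3  3  2
2  2  3  2  1
1  3  2  0  3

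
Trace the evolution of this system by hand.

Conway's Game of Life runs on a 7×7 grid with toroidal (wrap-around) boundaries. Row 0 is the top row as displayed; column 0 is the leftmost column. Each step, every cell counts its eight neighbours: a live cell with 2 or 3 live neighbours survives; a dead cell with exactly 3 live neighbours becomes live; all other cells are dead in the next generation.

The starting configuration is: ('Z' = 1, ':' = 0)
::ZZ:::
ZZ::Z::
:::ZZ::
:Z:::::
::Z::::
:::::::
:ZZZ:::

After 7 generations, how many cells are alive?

[0] ::ZZ:::
ZZ::Z::
:::ZZ::
:Z:::::
::Z::::
:::::::
:ZZZ:::
[1] Z:::Z::
:Z::Z::
ZZZZZ::
::ZZ:::
:::::::
:Z:Z:::
:Z:Z:::
[2] ZZZZZ::
::::ZZ:
Z:::Z::
::::Z::
:::Z:::
:::::::
ZZ:ZZ::
[3] Z:::::Z
Z:Z::ZZ
:::ZZ::
:::ZZ::
:::::::
::ZZZ::
Z:::Z::
[4] :::::::
ZZ:ZZZ:
::Z:::Z
:::ZZ::
::Z::::
:::ZZ::
ZZ::ZZZ
[5] ::ZZ:::
ZZZZZZZ
ZZZ:::Z
::ZZ:::
::Z::::
ZZZZZ:Z
Z::ZZZZ
[6] :::::::
::::ZZ:
:::::::
Z::Z:::
Z:::Z::
:::::::
:::::::
[7] :::::::
:::::::
::::Z::
:::::::
:::::::
:::::::
:::::::

1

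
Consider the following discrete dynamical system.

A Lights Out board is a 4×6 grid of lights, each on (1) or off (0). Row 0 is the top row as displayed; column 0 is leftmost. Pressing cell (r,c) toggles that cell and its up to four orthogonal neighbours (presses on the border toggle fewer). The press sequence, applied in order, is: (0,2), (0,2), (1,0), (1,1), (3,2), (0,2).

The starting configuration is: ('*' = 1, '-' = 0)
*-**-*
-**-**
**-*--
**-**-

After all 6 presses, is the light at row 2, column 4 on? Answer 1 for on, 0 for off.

0

[0] *-**-*
-**-**
**-*--
**-**-
[1] **---*
-*--**
**-*--
**-**-
[2] *-**-*
-**-**
**-*--
**-**-
[3] --**-*
*-*-**
-*-*--
**-**-
[4] -***-*
-*--**
---*--
**-**-
[5] -***-*
-*--**
--**--
*-*-*-
[6] -----*
-**-**
--**--
*-*-*-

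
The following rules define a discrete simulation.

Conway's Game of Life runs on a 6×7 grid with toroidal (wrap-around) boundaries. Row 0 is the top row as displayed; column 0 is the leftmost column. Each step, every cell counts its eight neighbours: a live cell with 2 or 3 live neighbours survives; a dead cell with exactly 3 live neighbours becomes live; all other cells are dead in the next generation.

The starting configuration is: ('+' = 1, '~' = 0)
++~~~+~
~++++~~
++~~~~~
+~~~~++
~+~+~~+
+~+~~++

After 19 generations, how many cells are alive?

14

0) ++~~~+~
~++++~~
++~~~~~
+~~~~++
~+~+~~+
+~+~~++
1) ~~~~~+~
~~~++~+
~~~+++~
~~+~~+~
~++~+~~
~~+~++~
2) ~~~~~~+
~~~+~~+
~~+~~~+
~++~~+~
~++~+~~
~++~++~
3) +~+++~+
+~~~~++
++++~++
+~~~~+~
+~~~+~~
+++~++~
4) ~~+~~~~
~~~~~~~
~~+~~~~
~~++~+~
+~~++~~
~~+~~~~
5) ~~~~~~~
~~~~~~~
~~++~~~
~++~~~~
~+~~+~~
~++~~~~
6) ~~~~~~~
~~~~~~~
~+++~~~
~+~~~~~
+~~+~~~
~++~~~~
7) ~~~~~~~
~~+~~~~
~++~~~~
++~+~~~
+~~~~~~
~++~~~~
8) ~++~~~~
~++~~~~
+~~+~~~
+~~~~~~
+~~~~~~
~+~~~~~
9) +~~~~~~
+~~+~~~
+~+~~~~
++~~~~+
++~~~~~
+++~~~~
10) +~+~~~+
+~~~~~+
~~+~~~~
~~+~~~+
~~~~~~~
~~+~~~+
11) ~~~~~+~
+~~~~~+
++~~~~+
~~~~~~~
~~~~~~~
++~~~~+
12) ~+~~~+~
~+~~~+~
~+~~~~+
+~~~~~~
+~~~~~~
+~~~~~+
13) ~+~~~+~
~++~~++
~+~~~~+
++~~~~+
++~~~~~
++~~~~+
14) ~~~~~+~
~++~~++
~~~~~~~
~~+~~~+
~~+~~~~
~~+~~~+
15) +++~~+~
~~~~~++
+++~~++
~~~~~~~
~+++~~~
~~~~~~~
16) ++~~~+~
~~~~+~~
++~~~+~
~~~+~~+
~~+~~~~
+~~+~~~
17) ++~~+~+
~~~~++~
+~~~+++
+++~~~+
~~++~~~
+~+~~~+
18) ~+~++~~
~+~+~~~
~~~++~~
~~+~+~~
~~~+~~~
~~+~~++
19) ++~+++~
~~~~~~~
~~~~+~~
~~+~+~~
~~++++~
~~+~~+~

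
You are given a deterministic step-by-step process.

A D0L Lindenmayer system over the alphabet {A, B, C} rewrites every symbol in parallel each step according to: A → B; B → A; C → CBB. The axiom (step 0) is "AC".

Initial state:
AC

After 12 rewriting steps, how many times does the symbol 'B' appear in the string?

12

0) AC
1) BCBB
2) ACBBAA
3) BCBBAABB
4) ACBBAABBAA
5) BCBBAABBAABB
6) ACBBAABBAABBAA
7) BCBBAABBAABBAABB
8) ACBBAABBAABBAABBAA
9) BCBBAABBAABBAABBAABB
10) ACBBAABBAABBAABBAABBAA
11) BCBBAABBAABBAABBAABBAABB
12) ACBBAABBAABBAABBAABBAABBAA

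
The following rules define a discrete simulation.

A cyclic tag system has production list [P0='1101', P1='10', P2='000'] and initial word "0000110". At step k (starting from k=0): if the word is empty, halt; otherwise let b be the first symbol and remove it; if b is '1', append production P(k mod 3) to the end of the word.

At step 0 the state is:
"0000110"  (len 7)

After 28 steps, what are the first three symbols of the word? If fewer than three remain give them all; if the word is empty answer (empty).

110

t=0: "0000110"  (len 7)
t=1: "000110"  (len 6)
t=2: "00110"  (len 5)
t=3: "0110"  (len 4)
t=4: "110"  (len 3)
t=5: "1010"  (len 4)
t=6: "010000"  (len 6)
t=7: "10000"  (len 5)
t=8: "000010"  (len 6)
t=9: "00010"  (len 5)
t=10: "0010"  (len 4)
t=11: "010"  (len 3)
t=12: "10"  (len 2)
t=13: "01101"  (len 5)
t=14: "1101"  (len 4)
t=15: "101000"  (len 6)
t=16: "010001101"  (len 9)
t=17: "10001101"  (len 8)
t=18: "0001101000"  (len 10)
t=19: "001101000"  (len 9)
t=20: "01101000"  (len 8)
t=21: "1101000"  (len 7)
t=22: "1010001101"  (len 10)
t=23: "01000110110"  (len 11)
t=24: "1000110110"  (len 10)
t=25: "0001101101101"  (len 13)
t=26: "001101101101"  (len 12)
t=27: "01101101101"  (len 11)
t=28: "1101101101"  (len 10)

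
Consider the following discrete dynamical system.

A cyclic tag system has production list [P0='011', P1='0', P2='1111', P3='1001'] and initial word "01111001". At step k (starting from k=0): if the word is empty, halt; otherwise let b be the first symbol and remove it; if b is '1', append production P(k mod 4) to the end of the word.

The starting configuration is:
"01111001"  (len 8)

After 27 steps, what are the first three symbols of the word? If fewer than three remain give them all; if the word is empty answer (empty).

111

step 0: "01111001"  (len 8)
step 1: "1111001"  (len 7)
step 2: "1110010"  (len 7)
step 3: "1100101111"  (len 10)
step 4: "1001011111001"  (len 13)
step 5: "001011111001011"  (len 15)
step 6: "01011111001011"  (len 14)
step 7: "1011111001011"  (len 13)
step 8: "0111110010111001"  (len 16)
step 9: "111110010111001"  (len 15)
step 10: "111100101110010"  (len 15)
step 11: "111001011100101111"  (len 18)
step 12: "110010111001011111001"  (len 21)
step 13: "10010111001011111001011"  (len 23)
step 14: "00101110010111110010110"  (len 23)
step 15: "0101110010111110010110"  (len 22)
step 16: "101110010111110010110"  (len 21)
step 17: "01110010111110010110011"  (len 23)
step 18: "1110010111110010110011"  (len 22)
step 19: "1100101111100101100111111"  (len 25)
step 20: "1001011111001011001111111001"  (len 28)
step 21: "001011111001011001111111001011"  (len 30)
step 22: "01011111001011001111111001011"  (len 29)
step 23: "1011111001011001111111001011"  (len 28)
step 24: "0111110010110011111110010111001"  (len 31)
step 25: "111110010110011111110010111001"  (len 30)
step 26: "111100101100111111100101110010"  (len 30)
step 27: "111001011001111111001011100101111"  (len 33)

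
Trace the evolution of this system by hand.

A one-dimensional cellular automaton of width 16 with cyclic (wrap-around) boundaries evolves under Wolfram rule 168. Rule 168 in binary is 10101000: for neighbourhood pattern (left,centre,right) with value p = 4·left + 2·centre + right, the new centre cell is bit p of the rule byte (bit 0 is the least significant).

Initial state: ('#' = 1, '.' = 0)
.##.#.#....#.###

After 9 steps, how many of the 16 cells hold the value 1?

t=0: .##.#.#....#.###
t=1: ##.#.#......###.
t=2: #.#.#.......##.#
t=3: .#.#........#.##
t=4: #.#..........##.
t=5: .#...........#.#
t=6: #.............#.
t=7: ...............#
t=8: ................
t=9: ................

0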